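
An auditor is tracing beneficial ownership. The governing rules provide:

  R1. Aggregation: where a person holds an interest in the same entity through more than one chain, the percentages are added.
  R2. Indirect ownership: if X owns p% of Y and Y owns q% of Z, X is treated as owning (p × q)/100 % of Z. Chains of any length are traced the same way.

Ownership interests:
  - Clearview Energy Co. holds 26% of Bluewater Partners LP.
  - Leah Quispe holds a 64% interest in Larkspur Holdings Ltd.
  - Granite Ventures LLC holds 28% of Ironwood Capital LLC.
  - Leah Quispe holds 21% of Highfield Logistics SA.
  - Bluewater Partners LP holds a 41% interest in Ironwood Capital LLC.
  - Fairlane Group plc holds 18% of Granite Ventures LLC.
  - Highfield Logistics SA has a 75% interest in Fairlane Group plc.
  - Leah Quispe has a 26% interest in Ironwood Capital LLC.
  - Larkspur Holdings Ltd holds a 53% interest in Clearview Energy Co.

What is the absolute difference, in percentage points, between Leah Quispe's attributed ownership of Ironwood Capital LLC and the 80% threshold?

49.590328

Chain via Highfield Logistics SA → Fairlane Group plc → Granite Ventures LLC (R2): 21% × 75% × 18% × 28% = 0.7938% of Ironwood Capital LLC.
Chain via Larkspur Holdings Ltd → Clearview Energy Co. → Bluewater Partners LP (R2): 64% × 53% × 26% × 41% = 3.615872% of Ironwood Capital LLC.
Direct interest in Ironwood Capital LLC: 26%.
Aggregating (R1): 0.7938% + 3.615872% + 26% = 30.409672%.
30.409672% falls short of the 80% threshold by 49.590328 percentage points.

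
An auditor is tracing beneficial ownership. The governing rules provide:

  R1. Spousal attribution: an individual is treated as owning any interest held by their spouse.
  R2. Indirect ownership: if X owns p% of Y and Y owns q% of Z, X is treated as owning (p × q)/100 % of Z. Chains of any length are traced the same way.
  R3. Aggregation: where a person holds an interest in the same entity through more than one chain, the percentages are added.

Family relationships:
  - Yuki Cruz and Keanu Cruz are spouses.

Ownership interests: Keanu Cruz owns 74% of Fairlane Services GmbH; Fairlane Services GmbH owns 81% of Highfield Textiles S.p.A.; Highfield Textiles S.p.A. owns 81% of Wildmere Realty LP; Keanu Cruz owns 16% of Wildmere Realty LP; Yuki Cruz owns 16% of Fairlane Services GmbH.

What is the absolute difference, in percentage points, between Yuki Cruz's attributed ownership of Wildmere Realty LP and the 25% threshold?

By spousal attribution (R1), Yuki Cruz is treated as also owning Keanu Cruz's interest in Fairlane Services GmbH, giving 16% + 74% = 90%.
By spousal attribution (R1), Yuki Cruz is treated as owning Keanu Cruz's 16% interest in Wildmere Realty LP.
Chain via Fairlane Services GmbH → Highfield Textiles S.p.A. (R2): 90% × 81% × 81% = 59.049% of Wildmere Realty LP.
Direct interest in Wildmere Realty LP: 16%.
Aggregating (R3): 59.049% + 16% = 75.049%.
75.049% exceeds the 25% threshold by 50.049 percentage points.

50.049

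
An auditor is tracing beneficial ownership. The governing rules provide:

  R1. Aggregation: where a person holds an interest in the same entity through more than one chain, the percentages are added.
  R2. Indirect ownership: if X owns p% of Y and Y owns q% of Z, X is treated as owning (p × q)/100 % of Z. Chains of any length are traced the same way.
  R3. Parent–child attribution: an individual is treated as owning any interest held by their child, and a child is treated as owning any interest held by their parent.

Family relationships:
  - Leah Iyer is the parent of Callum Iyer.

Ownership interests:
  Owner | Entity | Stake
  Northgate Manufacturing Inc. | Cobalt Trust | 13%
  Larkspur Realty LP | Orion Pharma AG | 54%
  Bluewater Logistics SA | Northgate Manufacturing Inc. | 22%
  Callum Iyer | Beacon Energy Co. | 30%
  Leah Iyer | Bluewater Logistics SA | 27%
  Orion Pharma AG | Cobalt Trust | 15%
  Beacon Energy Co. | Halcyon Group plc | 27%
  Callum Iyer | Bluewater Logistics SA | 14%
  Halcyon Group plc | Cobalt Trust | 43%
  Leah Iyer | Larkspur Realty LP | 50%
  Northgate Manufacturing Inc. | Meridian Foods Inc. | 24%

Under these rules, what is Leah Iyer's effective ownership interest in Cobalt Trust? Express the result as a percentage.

8.7056%

By parent–child attribution (R3), Leah Iyer is treated as also owning Callum Iyer's interest in Bluewater Logistics SA, giving 27% + 14% = 41%.
By parent–child attribution (R3), Leah Iyer is treated as owning Callum Iyer's 30% interest in Beacon Energy Co.
Chain via Larkspur Realty LP → Orion Pharma AG (R2): 50% × 54% × 15% = 4.05% of Cobalt Trust.
Chain via Bluewater Logistics SA → Northgate Manufacturing Inc. (R2): 41% × 22% × 13% = 1.1726% of Cobalt Trust.
Chain via Beacon Energy Co. → Halcyon Group plc (R2): 30% × 27% × 43% = 3.483% of Cobalt Trust.
Aggregating (R1): 4.05% + 1.1726% + 3.483% = 8.7056%.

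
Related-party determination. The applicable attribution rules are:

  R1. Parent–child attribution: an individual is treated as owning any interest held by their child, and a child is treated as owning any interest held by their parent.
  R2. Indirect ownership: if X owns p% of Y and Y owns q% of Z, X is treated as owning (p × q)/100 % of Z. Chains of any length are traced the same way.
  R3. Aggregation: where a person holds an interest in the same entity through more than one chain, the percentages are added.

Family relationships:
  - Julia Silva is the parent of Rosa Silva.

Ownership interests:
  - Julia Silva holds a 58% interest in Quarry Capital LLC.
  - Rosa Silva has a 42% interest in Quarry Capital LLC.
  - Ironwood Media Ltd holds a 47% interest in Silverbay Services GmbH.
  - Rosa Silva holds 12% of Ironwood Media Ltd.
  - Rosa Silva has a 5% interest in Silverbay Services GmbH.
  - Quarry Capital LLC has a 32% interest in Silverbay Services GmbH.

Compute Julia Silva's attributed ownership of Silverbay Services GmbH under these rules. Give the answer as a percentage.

By parent–child attribution (R1), Julia Silva is treated as also owning Rosa Silva's interest in Quarry Capital LLC, giving 58% + 42% = 100%.
By parent–child attribution (R1), Julia Silva is treated as owning Rosa Silva's 12% interest in Ironwood Media Ltd.
By parent–child attribution (R1), Julia Silva is treated as owning Rosa Silva's 5% interest in Silverbay Services GmbH.
Chain via Quarry Capital LLC (R2): 100% × 32% = 32% of Silverbay Services GmbH.
Chain via Ironwood Media Ltd (R2): 12% × 47% = 5.64% of Silverbay Services GmbH.
Direct interest in Silverbay Services GmbH: 5%.
Aggregating (R3): 32% + 5.64% + 5% = 42.64%.

42.64%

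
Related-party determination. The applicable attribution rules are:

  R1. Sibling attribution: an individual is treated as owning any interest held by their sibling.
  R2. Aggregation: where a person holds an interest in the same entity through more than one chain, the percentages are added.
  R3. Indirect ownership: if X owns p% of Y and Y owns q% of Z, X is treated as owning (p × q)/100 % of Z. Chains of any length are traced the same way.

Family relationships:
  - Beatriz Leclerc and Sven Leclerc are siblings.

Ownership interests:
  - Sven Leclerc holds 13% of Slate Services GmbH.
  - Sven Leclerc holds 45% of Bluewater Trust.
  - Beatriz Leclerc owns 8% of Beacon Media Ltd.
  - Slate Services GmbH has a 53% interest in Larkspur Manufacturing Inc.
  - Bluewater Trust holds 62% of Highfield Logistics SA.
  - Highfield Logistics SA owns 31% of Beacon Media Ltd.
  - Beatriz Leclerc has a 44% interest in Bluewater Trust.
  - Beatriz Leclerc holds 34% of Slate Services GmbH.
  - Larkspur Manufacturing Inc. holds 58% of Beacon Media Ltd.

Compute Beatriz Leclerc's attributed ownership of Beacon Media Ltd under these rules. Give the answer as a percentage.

By sibling attribution (R1), Beatriz Leclerc is treated as also owning Sven Leclerc's interest in Slate Services GmbH, giving 34% + 13% = 47%.
By sibling attribution (R1), Beatriz Leclerc is treated as also owning Sven Leclerc's interest in Bluewater Trust, giving 44% + 45% = 89%.
Chain via Slate Services GmbH → Larkspur Manufacturing Inc. (R3): 47% × 53% × 58% = 14.4478% of Beacon Media Ltd.
Chain via Bluewater Trust → Highfield Logistics SA (R3): 89% × 62% × 31% = 17.1058% of Beacon Media Ltd.
Direct interest in Beacon Media Ltd: 8%.
Aggregating (R2): 14.4478% + 17.1058% + 8% = 39.5536%.

39.5536%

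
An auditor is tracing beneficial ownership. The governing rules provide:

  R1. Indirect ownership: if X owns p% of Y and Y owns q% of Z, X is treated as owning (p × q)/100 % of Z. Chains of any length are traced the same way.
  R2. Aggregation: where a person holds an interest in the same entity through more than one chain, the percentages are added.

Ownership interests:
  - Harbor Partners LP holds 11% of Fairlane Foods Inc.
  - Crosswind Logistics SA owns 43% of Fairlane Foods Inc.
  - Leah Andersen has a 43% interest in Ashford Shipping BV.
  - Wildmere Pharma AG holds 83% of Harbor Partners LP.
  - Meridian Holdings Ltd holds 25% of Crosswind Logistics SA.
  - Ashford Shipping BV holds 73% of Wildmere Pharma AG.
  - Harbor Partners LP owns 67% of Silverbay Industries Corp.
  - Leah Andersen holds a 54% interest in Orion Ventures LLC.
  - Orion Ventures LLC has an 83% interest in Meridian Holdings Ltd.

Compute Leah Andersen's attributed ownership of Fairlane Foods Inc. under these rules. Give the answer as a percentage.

7.684057%

Chain via Orion Ventures LLC → Meridian Holdings Ltd → Crosswind Logistics SA (R1): 54% × 83% × 25% × 43% = 4.81815% of Fairlane Foods Inc.
Chain via Ashford Shipping BV → Wildmere Pharma AG → Harbor Partners LP (R1): 43% × 73% × 83% × 11% = 2.865907% of Fairlane Foods Inc.
Aggregating (R2): 4.81815% + 2.865907% = 7.684057%.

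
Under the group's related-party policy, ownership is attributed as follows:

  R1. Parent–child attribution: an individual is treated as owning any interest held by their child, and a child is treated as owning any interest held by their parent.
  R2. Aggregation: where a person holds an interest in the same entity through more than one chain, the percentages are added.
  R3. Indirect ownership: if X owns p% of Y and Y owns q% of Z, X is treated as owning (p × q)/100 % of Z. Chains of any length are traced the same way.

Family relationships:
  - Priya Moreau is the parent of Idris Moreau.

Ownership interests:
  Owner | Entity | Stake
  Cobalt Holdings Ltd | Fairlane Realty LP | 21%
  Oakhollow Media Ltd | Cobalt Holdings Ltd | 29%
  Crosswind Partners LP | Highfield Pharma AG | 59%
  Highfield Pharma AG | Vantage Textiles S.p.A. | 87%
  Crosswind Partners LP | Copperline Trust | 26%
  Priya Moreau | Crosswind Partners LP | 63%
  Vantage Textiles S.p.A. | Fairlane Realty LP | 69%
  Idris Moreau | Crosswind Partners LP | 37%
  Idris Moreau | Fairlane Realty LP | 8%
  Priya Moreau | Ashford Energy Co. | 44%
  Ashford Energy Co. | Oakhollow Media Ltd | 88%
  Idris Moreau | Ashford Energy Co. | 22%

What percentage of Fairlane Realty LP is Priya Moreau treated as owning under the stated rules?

46.954772%

By parent–child attribution (R1), Priya Moreau is treated as also owning Idris Moreau's interest in Crosswind Partners LP, giving 63% + 37% = 100%.
By parent–child attribution (R1), Priya Moreau is treated as also owning Idris Moreau's interest in Ashford Energy Co, giving 44% + 22% = 66%.
By parent–child attribution (R1), Priya Moreau is treated as owning Idris Moreau's 8% interest in Fairlane Realty LP.
Chain via Crosswind Partners LP → Highfield Pharma AG → Vantage Textiles S.p.A. (R3): 100% × 59% × 87% × 69% = 35.4177% of Fairlane Realty LP.
Chain via Ashford Energy Co. → Oakhollow Media Ltd → Cobalt Holdings Ltd (R3): 66% × 88% × 29% × 21% = 3.537072% of Fairlane Realty LP.
Direct interest in Fairlane Realty LP: 8%.
Aggregating (R2): 35.4177% + 3.537072% + 8% = 46.954772%.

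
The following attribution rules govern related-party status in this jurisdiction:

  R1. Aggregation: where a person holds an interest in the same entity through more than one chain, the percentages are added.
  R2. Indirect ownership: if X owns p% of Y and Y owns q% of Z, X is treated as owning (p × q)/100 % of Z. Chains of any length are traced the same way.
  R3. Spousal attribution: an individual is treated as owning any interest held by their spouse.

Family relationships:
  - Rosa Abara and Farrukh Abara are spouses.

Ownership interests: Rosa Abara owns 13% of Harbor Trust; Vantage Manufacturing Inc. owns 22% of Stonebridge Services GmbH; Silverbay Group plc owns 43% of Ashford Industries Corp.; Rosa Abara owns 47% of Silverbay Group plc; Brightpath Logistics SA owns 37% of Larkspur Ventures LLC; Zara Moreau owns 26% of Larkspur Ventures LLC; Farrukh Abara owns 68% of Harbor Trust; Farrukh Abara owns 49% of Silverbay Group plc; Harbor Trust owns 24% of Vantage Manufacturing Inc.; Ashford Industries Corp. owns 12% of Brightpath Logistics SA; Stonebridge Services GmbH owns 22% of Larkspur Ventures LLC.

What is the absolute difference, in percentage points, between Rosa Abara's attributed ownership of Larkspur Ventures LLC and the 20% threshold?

17.226272

By spousal attribution (R3), Rosa Abara is treated as also owning Farrukh Abara's interest in Harbor Trust, giving 13% + 68% = 81%.
By spousal attribution (R3), Rosa Abara is treated as also owning Farrukh Abara's interest in Silverbay Group plc, giving 47% + 49% = 96%.
Chain via Harbor Trust → Vantage Manufacturing Inc. → Stonebridge Services GmbH (R2): 81% × 24% × 22% × 22% = 0.940896% of Larkspur Ventures LLC.
Chain via Silverbay Group plc → Ashford Industries Corp. → Brightpath Logistics SA (R2): 96% × 43% × 12% × 37% = 1.832832% of Larkspur Ventures LLC.
Aggregating (R1): 0.940896% + 1.832832% = 2.773728%.
2.773728% falls short of the 20% threshold by 17.226272 percentage points.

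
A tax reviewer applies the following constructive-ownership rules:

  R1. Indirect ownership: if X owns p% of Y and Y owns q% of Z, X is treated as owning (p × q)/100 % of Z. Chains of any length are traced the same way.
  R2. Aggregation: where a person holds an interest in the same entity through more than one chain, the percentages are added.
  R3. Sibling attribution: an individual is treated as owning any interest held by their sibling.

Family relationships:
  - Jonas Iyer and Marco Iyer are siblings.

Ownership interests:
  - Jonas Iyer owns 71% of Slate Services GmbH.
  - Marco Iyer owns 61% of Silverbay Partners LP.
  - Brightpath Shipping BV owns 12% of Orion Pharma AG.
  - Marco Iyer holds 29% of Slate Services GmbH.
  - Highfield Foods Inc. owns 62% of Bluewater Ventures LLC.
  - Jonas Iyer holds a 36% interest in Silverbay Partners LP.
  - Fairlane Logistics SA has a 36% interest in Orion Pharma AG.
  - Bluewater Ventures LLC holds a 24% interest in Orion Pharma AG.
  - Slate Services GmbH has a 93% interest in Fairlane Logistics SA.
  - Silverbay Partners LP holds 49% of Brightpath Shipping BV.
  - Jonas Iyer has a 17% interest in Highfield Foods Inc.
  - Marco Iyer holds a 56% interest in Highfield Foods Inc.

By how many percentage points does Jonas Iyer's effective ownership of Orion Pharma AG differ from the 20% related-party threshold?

By sibling attribution (R3), Jonas Iyer is treated as also owning Marco Iyer's interest in Highfield Foods Inc, giving 17% + 56% = 73%.
By sibling attribution (R3), Jonas Iyer is treated as also owning Marco Iyer's interest in Slate Services GmbH, giving 71% + 29% = 100%.
By sibling attribution (R3), Jonas Iyer is treated as also owning Marco Iyer's interest in Silverbay Partners LP, giving 36% + 61% = 97%.
Chain via Highfield Foods Inc. → Bluewater Ventures LLC (R1): 73% × 62% × 24% = 10.8624% of Orion Pharma AG.
Chain via Slate Services GmbH → Fairlane Logistics SA (R1): 100% × 93% × 36% = 33.48% of Orion Pharma AG.
Chain via Silverbay Partners LP → Brightpath Shipping BV (R1): 97% × 49% × 12% = 5.7036% of Orion Pharma AG.
Aggregating (R2): 10.8624% + 33.48% + 5.7036% = 50.046%.
50.046% exceeds the 20% threshold by 30.046 percentage points.

30.046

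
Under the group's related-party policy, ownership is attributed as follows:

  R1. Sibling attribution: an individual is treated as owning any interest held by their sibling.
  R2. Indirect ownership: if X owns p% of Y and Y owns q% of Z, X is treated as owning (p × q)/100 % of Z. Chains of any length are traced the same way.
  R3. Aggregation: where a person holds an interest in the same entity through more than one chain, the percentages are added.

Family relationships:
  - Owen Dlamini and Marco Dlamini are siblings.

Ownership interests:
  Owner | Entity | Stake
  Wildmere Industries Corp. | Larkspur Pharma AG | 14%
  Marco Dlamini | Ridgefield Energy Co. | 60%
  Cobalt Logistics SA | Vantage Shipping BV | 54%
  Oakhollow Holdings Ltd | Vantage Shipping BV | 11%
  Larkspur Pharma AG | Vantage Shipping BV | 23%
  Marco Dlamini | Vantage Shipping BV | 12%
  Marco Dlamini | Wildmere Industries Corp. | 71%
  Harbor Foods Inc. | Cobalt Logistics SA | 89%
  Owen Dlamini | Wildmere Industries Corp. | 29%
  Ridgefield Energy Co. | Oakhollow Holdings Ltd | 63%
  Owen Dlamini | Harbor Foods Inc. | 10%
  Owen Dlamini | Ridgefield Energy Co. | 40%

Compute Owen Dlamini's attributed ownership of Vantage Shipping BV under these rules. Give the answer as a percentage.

By sibling attribution (R1), Owen Dlamini is treated as also owning Marco Dlamini's interest in Wildmere Industries Corp, giving 29% + 71% = 100%.
By sibling attribution (R1), Owen Dlamini is treated as also owning Marco Dlamini's interest in Ridgefield Energy Co, giving 40% + 60% = 100%.
By sibling attribution (R1), Owen Dlamini is treated as owning Marco Dlamini's 12% interest in Vantage Shipping BV.
Chain via Harbor Foods Inc. → Cobalt Logistics SA (R2): 10% × 89% × 54% = 4.806% of Vantage Shipping BV.
Chain via Wildmere Industries Corp. → Larkspur Pharma AG (R2): 100% × 14% × 23% = 3.22% of Vantage Shipping BV.
Chain via Ridgefield Energy Co. → Oakhollow Holdings Ltd (R2): 100% × 63% × 11% = 6.93% of Vantage Shipping BV.
Direct interest in Vantage Shipping BV: 12%.
Aggregating (R3): 4.806% + 3.22% + 6.93% + 12% = 26.956%.

26.956%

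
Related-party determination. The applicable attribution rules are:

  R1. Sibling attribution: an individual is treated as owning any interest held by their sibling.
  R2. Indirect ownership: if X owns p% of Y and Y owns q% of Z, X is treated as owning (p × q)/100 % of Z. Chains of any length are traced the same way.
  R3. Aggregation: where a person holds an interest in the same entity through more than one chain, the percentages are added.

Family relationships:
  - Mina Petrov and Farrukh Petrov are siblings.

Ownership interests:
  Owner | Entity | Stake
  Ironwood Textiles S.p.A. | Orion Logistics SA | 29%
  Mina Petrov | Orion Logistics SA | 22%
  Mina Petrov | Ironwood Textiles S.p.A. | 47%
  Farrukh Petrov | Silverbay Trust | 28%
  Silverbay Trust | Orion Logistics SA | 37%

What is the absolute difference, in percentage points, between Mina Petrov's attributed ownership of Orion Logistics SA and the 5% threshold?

By sibling attribution (R1), Mina Petrov is treated as owning Farrukh Petrov's 28% interest in Silverbay Trust.
Chain via Ironwood Textiles S.p.A. (R2): 47% × 29% = 13.63% of Orion Logistics SA.
Direct interest in Orion Logistics SA: 22%.
Chain via Silverbay Trust (R2): 28% × 37% = 10.36% of Orion Logistics SA.
Aggregating (R3): 13.63% + 22% + 10.36% = 45.99%.
45.99% exceeds the 5% threshold by 40.99 percentage points.

40.99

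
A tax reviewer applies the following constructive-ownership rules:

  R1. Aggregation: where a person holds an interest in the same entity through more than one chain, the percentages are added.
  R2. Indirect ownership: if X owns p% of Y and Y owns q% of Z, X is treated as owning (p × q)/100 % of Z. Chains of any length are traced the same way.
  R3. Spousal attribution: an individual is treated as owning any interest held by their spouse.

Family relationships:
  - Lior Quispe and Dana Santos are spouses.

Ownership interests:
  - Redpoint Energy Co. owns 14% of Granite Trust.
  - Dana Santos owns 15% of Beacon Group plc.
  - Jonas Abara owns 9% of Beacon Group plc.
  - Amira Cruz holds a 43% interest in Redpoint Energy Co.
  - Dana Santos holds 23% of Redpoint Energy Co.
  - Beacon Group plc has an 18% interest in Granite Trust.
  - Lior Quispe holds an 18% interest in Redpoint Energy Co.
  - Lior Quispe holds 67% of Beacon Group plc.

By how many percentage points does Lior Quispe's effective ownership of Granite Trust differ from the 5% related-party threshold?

15.5

By spousal attribution (R3), Lior Quispe is treated as also owning Dana Santos's interest in Beacon Group plc, giving 67% + 15% = 82%.
By spousal attribution (R3), Lior Quispe is treated as also owning Dana Santos's interest in Redpoint Energy Co, giving 18% + 23% = 41%.
Chain via Beacon Group plc (R2): 82% × 18% = 14.76% of Granite Trust.
Chain via Redpoint Energy Co. (R2): 41% × 14% = 5.74% of Granite Trust.
Aggregating (R1): 14.76% + 5.74% = 20.5%.
20.5% exceeds the 5% threshold by 15.5 percentage points.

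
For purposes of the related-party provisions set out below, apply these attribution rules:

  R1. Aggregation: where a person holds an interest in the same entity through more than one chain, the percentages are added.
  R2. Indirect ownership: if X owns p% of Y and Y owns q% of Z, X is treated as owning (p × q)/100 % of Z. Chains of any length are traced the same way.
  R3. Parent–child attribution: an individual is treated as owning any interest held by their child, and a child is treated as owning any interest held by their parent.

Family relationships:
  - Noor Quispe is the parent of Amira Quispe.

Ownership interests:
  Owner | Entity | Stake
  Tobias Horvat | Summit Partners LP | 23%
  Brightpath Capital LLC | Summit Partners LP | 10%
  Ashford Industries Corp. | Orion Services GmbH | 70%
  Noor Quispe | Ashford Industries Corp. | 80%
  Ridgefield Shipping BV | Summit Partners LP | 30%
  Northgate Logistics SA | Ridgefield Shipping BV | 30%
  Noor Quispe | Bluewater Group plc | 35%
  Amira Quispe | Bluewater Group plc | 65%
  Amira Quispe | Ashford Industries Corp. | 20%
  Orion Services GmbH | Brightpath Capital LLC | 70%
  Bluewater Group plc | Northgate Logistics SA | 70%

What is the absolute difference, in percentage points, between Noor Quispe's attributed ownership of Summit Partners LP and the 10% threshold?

By parent–child attribution (R3), Noor Quispe is treated as also owning Amira Quispe's interest in Ashford Industries Corp, giving 80% + 20% = 100%.
By parent–child attribution (R3), Noor Quispe is treated as also owning Amira Quispe's interest in Bluewater Group plc, giving 35% + 65% = 100%.
Chain via Ashford Industries Corp. → Orion Services GmbH → Brightpath Capital LLC (R2): 100% × 70% × 70% × 10% = 4.9% of Summit Partners LP.
Chain via Bluewater Group plc → Northgate Logistics SA → Ridgefield Shipping BV (R2): 100% × 70% × 30% × 30% = 6.3% of Summit Partners LP.
Aggregating (R1): 4.9% + 6.3% = 11.2%.
11.2% exceeds the 10% threshold by 1.2 percentage points.

1.2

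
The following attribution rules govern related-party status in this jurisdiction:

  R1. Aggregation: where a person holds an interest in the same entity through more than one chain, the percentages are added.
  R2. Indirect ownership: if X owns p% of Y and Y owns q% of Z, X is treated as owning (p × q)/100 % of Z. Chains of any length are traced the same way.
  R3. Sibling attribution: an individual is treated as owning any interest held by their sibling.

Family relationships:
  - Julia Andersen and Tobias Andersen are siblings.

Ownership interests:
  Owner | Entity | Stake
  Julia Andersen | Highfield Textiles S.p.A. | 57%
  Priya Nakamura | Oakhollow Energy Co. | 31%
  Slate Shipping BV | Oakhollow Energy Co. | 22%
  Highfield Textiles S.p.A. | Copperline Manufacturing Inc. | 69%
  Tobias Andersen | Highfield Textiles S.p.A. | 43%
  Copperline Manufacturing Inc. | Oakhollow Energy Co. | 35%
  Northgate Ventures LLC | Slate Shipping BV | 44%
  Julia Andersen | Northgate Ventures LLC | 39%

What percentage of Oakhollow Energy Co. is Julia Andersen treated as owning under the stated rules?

By sibling attribution (R3), Julia Andersen is treated as also owning Tobias Andersen's interest in Highfield Textiles S.p.A, giving 57% + 43% = 100%.
Chain via Highfield Textiles S.p.A. → Copperline Manufacturing Inc. (R2): 100% × 69% × 35% = 24.15% of Oakhollow Energy Co.
Chain via Northgate Ventures LLC → Slate Shipping BV (R2): 39% × 44% × 22% = 3.7752% of Oakhollow Energy Co.
Aggregating (R1): 24.15% + 3.7752% = 27.9252%.

27.9252%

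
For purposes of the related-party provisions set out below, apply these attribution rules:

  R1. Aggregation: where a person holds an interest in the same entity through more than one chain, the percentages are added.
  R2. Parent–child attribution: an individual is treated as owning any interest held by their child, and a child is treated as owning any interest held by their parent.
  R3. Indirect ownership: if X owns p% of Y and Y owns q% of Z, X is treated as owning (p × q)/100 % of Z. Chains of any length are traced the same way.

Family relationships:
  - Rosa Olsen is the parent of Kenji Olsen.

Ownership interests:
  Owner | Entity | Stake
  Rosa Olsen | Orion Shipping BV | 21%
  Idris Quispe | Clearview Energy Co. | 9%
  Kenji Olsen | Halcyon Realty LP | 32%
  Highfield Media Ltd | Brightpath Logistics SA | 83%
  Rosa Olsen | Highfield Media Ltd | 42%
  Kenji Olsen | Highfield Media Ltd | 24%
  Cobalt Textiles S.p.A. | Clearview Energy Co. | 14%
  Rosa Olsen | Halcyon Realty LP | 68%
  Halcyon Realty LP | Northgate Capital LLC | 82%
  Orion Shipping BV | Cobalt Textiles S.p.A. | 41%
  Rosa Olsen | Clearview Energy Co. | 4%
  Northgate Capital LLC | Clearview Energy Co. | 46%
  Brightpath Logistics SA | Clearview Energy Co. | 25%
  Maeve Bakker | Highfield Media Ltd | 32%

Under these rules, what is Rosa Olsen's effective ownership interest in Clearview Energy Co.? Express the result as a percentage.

56.6204%

By parent–child attribution (R2), Rosa Olsen is treated as also owning Kenji Olsen's interest in Highfield Media Ltd, giving 42% + 24% = 66%.
By parent–child attribution (R2), Rosa Olsen is treated as also owning Kenji Olsen's interest in Halcyon Realty LP, giving 68% + 32% = 100%.
Chain via Highfield Media Ltd → Brightpath Logistics SA (R3): 66% × 83% × 25% = 13.695% of Clearview Energy Co.
Chain via Halcyon Realty LP → Northgate Capital LLC (R3): 100% × 82% × 46% = 37.72% of Clearview Energy Co.
Chain via Orion Shipping BV → Cobalt Textiles S.p.A. (R3): 21% × 41% × 14% = 1.2054% of Clearview Energy Co.
Direct interest in Clearview Energy Co: 4%.
Aggregating (R1): 13.695% + 37.72% + 1.2054% + 4% = 56.6204%.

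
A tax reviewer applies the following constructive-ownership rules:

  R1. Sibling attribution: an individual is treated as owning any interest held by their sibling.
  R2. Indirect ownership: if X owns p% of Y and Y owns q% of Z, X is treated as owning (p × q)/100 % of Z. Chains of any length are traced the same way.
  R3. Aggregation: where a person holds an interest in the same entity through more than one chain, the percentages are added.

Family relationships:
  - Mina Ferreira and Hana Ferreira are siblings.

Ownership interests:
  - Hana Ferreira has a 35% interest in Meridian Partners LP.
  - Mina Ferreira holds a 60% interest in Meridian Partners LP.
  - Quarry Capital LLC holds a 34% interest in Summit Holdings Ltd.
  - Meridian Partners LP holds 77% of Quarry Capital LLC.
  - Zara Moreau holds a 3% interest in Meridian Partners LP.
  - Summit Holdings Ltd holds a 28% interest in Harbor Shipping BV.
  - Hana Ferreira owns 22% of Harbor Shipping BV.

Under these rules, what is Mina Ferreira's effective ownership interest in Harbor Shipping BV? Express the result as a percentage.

By sibling attribution (R1), Mina Ferreira is treated as also owning Hana Ferreira's interest in Meridian Partners LP, giving 60% + 35% = 95%.
By sibling attribution (R1), Mina Ferreira is treated as owning Hana Ferreira's 22% interest in Harbor Shipping BV.
Chain via Meridian Partners LP → Quarry Capital LLC → Summit Holdings Ltd (R2): 95% × 77% × 34% × 28% = 6.96388% of Harbor Shipping BV.
Direct interest in Harbor Shipping BV: 22%.
Aggregating (R3): 6.96388% + 22% = 28.96388%.

28.96388%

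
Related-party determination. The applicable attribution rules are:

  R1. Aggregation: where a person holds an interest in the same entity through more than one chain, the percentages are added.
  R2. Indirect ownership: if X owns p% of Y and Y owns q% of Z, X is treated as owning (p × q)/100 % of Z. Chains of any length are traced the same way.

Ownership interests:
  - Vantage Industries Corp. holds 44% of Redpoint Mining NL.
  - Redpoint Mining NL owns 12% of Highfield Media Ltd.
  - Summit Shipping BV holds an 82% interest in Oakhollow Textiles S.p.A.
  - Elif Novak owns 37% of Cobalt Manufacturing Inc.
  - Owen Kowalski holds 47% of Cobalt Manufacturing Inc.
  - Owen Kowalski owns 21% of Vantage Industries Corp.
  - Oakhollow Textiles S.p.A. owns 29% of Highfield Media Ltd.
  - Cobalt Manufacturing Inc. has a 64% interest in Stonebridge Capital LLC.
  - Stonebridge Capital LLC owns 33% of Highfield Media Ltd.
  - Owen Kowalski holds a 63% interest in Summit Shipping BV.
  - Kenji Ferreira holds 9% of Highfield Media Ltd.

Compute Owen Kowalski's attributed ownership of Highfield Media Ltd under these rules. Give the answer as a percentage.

Chain via Vantage Industries Corp. → Redpoint Mining NL (R2): 21% × 44% × 12% = 1.1088% of Highfield Media Ltd.
Chain via Cobalt Manufacturing Inc. → Stonebridge Capital LLC (R2): 47% × 64% × 33% = 9.9264% of Highfield Media Ltd.
Chain via Summit Shipping BV → Oakhollow Textiles S.p.A. (R2): 63% × 82% × 29% = 14.9814% of Highfield Media Ltd.
Aggregating (R1): 1.1088% + 9.9264% + 14.9814% = 26.0166%.

26.0166%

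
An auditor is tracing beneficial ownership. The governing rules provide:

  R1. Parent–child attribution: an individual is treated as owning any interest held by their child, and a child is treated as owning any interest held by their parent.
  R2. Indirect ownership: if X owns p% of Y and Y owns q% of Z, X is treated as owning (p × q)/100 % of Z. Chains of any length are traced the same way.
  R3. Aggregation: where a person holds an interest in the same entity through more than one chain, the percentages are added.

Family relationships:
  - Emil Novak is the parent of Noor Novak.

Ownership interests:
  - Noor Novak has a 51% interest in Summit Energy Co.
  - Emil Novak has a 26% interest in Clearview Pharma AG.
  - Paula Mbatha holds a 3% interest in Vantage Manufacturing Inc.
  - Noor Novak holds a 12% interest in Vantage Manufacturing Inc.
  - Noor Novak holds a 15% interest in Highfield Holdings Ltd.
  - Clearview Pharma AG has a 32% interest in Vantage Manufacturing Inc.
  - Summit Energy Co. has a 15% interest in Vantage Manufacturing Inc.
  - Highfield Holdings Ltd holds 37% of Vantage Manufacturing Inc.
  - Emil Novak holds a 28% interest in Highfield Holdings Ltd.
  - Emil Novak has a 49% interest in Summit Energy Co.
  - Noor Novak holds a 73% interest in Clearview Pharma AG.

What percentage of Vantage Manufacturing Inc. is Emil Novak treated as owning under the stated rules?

By parent–child attribution (R1), Emil Novak is treated as also owning Noor Novak's interest in Clearview Pharma AG, giving 26% + 73% = 99%.
By parent–child attribution (R1), Emil Novak is treated as also owning Noor Novak's interest in Highfield Holdings Ltd, giving 28% + 15% = 43%.
By parent–child attribution (R1), Emil Novak is treated as also owning Noor Novak's interest in Summit Energy Co, giving 49% + 51% = 100%.
By parent–child attribution (R1), Emil Novak is treated as owning Noor Novak's 12% interest in Vantage Manufacturing Inc.
Chain via Clearview Pharma AG (R2): 99% × 32% = 31.68% of Vantage Manufacturing Inc.
Chain via Highfield Holdings Ltd (R2): 43% × 37% = 15.91% of Vantage Manufacturing Inc.
Chain via Summit Energy Co. (R2): 100% × 15% = 15% of Vantage Manufacturing Inc.
Direct interest in Vantage Manufacturing Inc: 12%.
Aggregating (R3): 31.68% + 15.91% + 15% + 12% = 74.59%.

74.59%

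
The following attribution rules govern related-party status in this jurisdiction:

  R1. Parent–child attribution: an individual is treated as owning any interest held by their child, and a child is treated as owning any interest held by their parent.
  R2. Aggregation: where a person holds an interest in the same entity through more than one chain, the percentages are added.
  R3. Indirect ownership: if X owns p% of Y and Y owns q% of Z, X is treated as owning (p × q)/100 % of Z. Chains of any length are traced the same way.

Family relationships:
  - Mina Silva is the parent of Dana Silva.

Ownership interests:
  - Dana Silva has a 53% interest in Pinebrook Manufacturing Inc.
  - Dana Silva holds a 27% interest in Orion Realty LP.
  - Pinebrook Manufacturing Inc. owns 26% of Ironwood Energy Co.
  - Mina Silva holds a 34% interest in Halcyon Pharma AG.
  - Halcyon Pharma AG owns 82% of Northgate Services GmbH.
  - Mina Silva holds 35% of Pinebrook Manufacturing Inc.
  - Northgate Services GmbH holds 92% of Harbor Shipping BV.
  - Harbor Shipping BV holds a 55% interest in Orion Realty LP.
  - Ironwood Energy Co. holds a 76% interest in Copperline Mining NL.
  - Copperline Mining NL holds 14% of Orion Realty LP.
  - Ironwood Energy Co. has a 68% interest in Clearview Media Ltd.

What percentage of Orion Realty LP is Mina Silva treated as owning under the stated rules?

43.541712%

By parent–child attribution (R1), Mina Silva is treated as also owning Dana Silva's interest in Pinebrook Manufacturing Inc, giving 35% + 53% = 88%.
By parent–child attribution (R1), Mina Silva is treated as owning Dana Silva's 27% interest in Orion Realty LP.
Chain via Pinebrook Manufacturing Inc. → Ironwood Energy Co. → Copperline Mining NL (R3): 88% × 26% × 76% × 14% = 2.434432% of Orion Realty LP.
Chain via Halcyon Pharma AG → Northgate Services GmbH → Harbor Shipping BV (R3): 34% × 82% × 92% × 55% = 14.10728% of Orion Realty LP.
Direct interest in Orion Realty LP: 27%.
Aggregating (R2): 2.434432% + 14.10728% + 27% = 43.541712%.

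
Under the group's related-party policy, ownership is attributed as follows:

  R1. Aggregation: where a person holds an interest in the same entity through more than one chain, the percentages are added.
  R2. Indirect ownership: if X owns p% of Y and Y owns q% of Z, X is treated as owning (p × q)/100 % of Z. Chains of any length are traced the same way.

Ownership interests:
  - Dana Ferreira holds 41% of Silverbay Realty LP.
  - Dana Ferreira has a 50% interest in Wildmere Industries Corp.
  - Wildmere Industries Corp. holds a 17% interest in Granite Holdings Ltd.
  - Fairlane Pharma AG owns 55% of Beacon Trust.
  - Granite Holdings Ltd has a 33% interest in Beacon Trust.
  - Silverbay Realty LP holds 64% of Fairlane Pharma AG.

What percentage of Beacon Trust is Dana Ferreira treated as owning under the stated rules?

17.237%

Chain via Silverbay Realty LP → Fairlane Pharma AG (R2): 41% × 64% × 55% = 14.432% of Beacon Trust.
Chain via Wildmere Industries Corp. → Granite Holdings Ltd (R2): 50% × 17% × 33% = 2.805% of Beacon Trust.
Aggregating (R1): 14.432% + 2.805% = 17.237%.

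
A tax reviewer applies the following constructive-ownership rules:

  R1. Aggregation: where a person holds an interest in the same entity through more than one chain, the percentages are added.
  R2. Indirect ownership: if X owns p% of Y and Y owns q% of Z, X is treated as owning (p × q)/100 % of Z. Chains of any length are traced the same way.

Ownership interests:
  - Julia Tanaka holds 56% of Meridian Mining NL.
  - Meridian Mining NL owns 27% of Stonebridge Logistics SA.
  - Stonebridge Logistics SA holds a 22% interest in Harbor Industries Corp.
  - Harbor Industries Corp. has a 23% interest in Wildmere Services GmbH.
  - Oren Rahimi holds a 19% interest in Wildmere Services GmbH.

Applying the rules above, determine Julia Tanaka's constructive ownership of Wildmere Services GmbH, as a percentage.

0.765072%

Chain via Meridian Mining NL → Stonebridge Logistics SA → Harbor Industries Corp. (R2): 56% × 27% × 22% × 23% = 0.765072% of Wildmere Services GmbH.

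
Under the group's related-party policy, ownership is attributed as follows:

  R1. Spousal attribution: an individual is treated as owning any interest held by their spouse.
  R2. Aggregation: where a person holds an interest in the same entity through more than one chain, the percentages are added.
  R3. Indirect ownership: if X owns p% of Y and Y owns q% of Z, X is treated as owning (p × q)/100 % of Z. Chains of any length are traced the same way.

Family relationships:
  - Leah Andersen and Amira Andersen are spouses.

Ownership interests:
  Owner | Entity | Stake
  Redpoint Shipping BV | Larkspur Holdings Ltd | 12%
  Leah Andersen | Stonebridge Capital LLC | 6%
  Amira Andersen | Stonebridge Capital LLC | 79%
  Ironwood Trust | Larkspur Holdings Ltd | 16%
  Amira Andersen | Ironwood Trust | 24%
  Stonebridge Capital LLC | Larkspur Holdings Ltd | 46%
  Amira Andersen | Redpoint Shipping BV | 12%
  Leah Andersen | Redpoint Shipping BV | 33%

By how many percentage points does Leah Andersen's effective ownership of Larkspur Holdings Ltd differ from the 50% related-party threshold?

By spousal attribution (R1), Leah Andersen is treated as also owning Amira Andersen's interest in Stonebridge Capital LLC, giving 6% + 79% = 85%.
By spousal attribution (R1), Leah Andersen is treated as also owning Amira Andersen's interest in Redpoint Shipping BV, giving 33% + 12% = 45%.
By spousal attribution (R1), Leah Andersen is treated as owning Amira Andersen's 24% interest in Ironwood Trust.
Chain via Stonebridge Capital LLC (R3): 85% × 46% = 39.1% of Larkspur Holdings Ltd.
Chain via Redpoint Shipping BV (R3): 45% × 12% = 5.4% of Larkspur Holdings Ltd.
Chain via Ironwood Trust (R3): 24% × 16% = 3.84% of Larkspur Holdings Ltd.
Aggregating (R2): 39.1% + 5.4% + 3.84% = 48.34%.
48.34% falls short of the 50% threshold by 1.66 percentage points.

1.66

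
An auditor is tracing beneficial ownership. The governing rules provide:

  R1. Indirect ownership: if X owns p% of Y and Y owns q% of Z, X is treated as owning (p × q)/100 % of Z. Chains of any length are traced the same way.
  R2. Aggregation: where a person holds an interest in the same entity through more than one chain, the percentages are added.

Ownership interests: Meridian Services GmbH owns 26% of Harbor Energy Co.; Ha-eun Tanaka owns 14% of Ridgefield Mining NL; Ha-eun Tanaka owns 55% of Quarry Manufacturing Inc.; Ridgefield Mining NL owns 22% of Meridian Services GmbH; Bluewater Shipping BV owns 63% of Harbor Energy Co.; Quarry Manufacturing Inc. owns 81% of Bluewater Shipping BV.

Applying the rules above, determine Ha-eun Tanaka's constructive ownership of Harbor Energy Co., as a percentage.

Chain via Ridgefield Mining NL → Meridian Services GmbH (R1): 14% × 22% × 26% = 0.8008% of Harbor Energy Co.
Chain via Quarry Manufacturing Inc. → Bluewater Shipping BV (R1): 55% × 81% × 63% = 28.0665% of Harbor Energy Co.
Aggregating (R2): 0.8008% + 28.0665% = 28.8673%.

28.8673%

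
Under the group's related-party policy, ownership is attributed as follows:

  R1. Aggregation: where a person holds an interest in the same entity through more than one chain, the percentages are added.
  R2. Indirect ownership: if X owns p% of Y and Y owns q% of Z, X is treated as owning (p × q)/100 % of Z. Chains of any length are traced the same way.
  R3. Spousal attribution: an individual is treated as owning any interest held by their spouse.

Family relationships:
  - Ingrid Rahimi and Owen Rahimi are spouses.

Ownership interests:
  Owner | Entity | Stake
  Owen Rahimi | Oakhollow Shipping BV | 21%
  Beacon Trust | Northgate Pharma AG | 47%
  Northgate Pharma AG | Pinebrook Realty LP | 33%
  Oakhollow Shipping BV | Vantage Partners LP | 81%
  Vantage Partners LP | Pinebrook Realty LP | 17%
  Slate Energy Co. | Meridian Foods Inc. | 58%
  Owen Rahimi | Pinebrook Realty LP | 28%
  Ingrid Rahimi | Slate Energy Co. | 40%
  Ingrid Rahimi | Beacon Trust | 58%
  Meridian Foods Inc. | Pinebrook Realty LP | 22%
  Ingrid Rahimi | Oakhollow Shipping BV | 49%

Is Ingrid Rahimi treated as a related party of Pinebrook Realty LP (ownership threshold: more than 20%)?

By spousal attribution (R3), Ingrid Rahimi is treated as also owning Owen Rahimi's interest in Oakhollow Shipping BV, giving 49% + 21% = 70%.
By spousal attribution (R3), Ingrid Rahimi is treated as owning Owen Rahimi's 28% interest in Pinebrook Realty LP.
Chain via Oakhollow Shipping BV → Vantage Partners LP (R2): 70% × 81% × 17% = 9.639% of Pinebrook Realty LP.
Chain via Beacon Trust → Northgate Pharma AG (R2): 58% × 47% × 33% = 8.9958% of Pinebrook Realty LP.
Chain via Slate Energy Co. → Meridian Foods Inc. (R2): 40% × 58% × 22% = 5.104% of Pinebrook Realty LP.
Direct interest in Pinebrook Realty LP: 28%.
Aggregating (R1): 9.639% + 8.9958% + 5.104% + 28% = 51.7388%.
51.7388% exceeds the 20% threshold, so Ingrid is a related party to Pinebrook Realty LP.

Yes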